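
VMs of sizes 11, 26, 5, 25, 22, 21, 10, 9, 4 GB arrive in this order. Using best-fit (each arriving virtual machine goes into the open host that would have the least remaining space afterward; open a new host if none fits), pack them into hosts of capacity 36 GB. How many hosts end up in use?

4

  11 → host 1 (new)  [load 11/36]
  26 → host 2 (new)  [load 26/36]
  5 → host 2  [load 31/36]
  25 → host 1  [load 36/36]
  22 → host 3 (new)  [load 22/36]
  21 → host 4 (new)  [load 21/36]
  10 → host 3  [load 32/36]
  9 → host 4  [load 30/36]
  4 → host 3  [load 36/36]
4 hosts opened.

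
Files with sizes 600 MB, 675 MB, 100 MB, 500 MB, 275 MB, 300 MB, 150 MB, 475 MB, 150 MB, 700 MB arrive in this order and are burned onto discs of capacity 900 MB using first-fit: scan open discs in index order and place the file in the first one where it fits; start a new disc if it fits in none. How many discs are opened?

5

  600 → disc 1 (new)  [load 600/900]
  675 → disc 2 (new)  [load 675/900]
  100 → disc 1  [load 700/900]
  500 → disc 3 (new)  [load 500/900]
  275 → disc 3  [load 775/900]
  300 → disc 4 (new)  [load 300/900]
  150 → disc 1  [load 850/900]
  475 → disc 4  [load 775/900]
  150 → disc 2  [load 825/900]
  700 → disc 5 (new)  [load 700/900]
5 discs opened.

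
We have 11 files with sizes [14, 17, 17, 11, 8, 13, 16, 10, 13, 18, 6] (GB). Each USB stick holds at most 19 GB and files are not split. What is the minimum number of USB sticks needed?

9

Total = 18 + 17 + 17 + 16 + 14 + 13 + 13 + 11 + 10 + 8 + 6 = 143 GB.
Lower bound: ⌈143/19⌉ = 8 USB sticks.
Also, 9 files each exceed 19/2 GB, and no two of those can share a USB stick, so at least 9 USB sticks are needed.
A packing using 9 USB sticks:
  USB stick 1: 18 = 18
  USB stick 2: 17 = 17
  USB stick 3: 17 = 17
  USB stick 4: 16 = 16
  USB stick 5: 14 = 14
  USB stick 6: 13 + 6 = 19
  USB stick 7: 13 = 13
  USB stick 8: 11 + 8 = 19
  USB stick 9: 10 = 10
This matches the lower bound, so 9 is optimal.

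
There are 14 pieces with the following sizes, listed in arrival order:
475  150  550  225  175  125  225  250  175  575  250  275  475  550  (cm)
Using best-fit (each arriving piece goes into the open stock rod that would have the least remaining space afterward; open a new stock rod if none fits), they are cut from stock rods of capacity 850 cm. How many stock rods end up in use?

  475 → stock rod 1 (new)  [load 475/850]
  150 → stock rod 1  [load 625/850]
  550 → stock rod 2 (new)  [load 550/850]
  225 → stock rod 1  [load 850/850]
  175 → stock rod 2  [load 725/850]
  125 → stock rod 2  [load 850/850]
  225 → stock rod 3 (new)  [load 225/850]
  250 → stock rod 3  [load 475/850]
  175 → stock rod 3  [load 650/850]
  575 → stock rod 4 (new)  [load 575/850]
  250 → stock rod 4  [load 825/850]
  275 → stock rod 5 (new)  [load 275/850]
  475 → stock rod 5  [load 750/850]
  550 → stock rod 6 (new)  [load 550/850]
6 stock rods opened.

6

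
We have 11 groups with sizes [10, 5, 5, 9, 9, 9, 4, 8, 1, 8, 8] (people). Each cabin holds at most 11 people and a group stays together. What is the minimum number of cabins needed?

9

Total = 10 + 9 + 9 + 9 + 8 + 8 + 8 + 5 + 5 + 4 + 1 = 76 people.
Lower bound: ⌈76/11⌉ = 7 cabins.
A packing using 9 cabins:
  cabin 1: 10 + 1 = 11
  cabin 2: 9 = 9
  cabin 3: 9 = 9
  cabin 4: 9 = 9
  cabin 5: 8 = 8
  cabin 6: 8 = 8
  cabin 7: 8 = 8
  cabin 8: 5 + 5 = 10
  cabin 9: 4 = 4
No arrangement into 8 cabins stays within capacity, so 9 is optimal.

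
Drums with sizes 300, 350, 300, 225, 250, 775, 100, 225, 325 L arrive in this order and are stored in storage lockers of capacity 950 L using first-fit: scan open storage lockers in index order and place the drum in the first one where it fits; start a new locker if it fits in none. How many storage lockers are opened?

  300 → locker 1 (new)  [load 300/950]
  350 → locker 1  [load 650/950]
  300 → locker 1  [load 950/950]
  225 → locker 2 (new)  [load 225/950]
  250 → locker 2  [load 475/950]
  775 → locker 3 (new)  [load 775/950]
  100 → locker 2  [load 575/950]
  225 → locker 2  [load 800/950]
  325 → locker 4 (new)  [load 325/950]
4 storage lockers opened.

4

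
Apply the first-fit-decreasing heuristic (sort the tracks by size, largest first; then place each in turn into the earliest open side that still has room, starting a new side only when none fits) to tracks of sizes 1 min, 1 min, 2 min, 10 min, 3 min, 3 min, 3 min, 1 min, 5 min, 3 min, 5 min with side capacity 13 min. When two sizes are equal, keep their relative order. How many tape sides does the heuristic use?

3

Sorted descending: 10, 5, 5, 3, 3, 3, 3, 2, 1, 1, 1.
  10 → side 1 (new)  [load 10/13]
  5 → side 2 (new)  [load 5/13]
  5 → side 2  [load 10/13]
  3 → side 1  [load 13/13]
  3 → side 2  [load 13/13]
  3 → side 3 (new)  [load 3/13]
  3 → side 3  [load 6/13]
  2 → side 3  [load 8/13]
  1 → side 3  [load 9/13]
  1 → side 3  [load 10/13]
  1 → side 3  [load 11/13]
3 tape sides opened.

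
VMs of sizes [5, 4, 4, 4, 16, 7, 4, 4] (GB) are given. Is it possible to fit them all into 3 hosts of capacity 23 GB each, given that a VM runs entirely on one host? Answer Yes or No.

A valid assignment using 3 hosts:
  host 1: 16 + 7 = 23
  host 2: 5 + 4 + 4 + 4 + 4 = 21
  host 3: 4 = 4
Every load is within 23 GB, so 3 hosts suffice.

Yes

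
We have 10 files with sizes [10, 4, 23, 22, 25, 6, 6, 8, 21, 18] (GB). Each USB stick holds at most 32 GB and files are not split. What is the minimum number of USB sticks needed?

5

Total = 25 + 23 + 22 + 21 + 18 + 10 + 8 + 6 + 6 + 4 = 143 GB.
Lower bound: ⌈143/32⌉ = 5 USB sticks.
A packing using 5 USB sticks:
  USB stick 1: 25 + 6 = 31
  USB stick 2: 23 + 8 = 31
  USB stick 3: 22 + 10 = 32
  USB stick 4: 21 + 6 + 4 = 31
  USB stick 5: 18 = 18
This matches the lower bound, so 5 is optimal.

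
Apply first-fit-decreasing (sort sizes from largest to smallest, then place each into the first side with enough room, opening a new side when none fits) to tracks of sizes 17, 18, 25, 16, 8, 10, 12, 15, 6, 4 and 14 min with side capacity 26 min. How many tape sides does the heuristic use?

6

Sorted descending: 25, 18, 17, 16, 15, 14, 12, 10, 8, 6, 4.
  25 → side 1 (new)  [load 25/26]
  18 → side 2 (new)  [load 18/26]
  17 → side 3 (new)  [load 17/26]
  16 → side 4 (new)  [load 16/26]
  15 → side 5 (new)  [load 15/26]
  14 → side 6 (new)  [load 14/26]
  12 → side 6  [load 26/26]
  10 → side 4  [load 26/26]
  8 → side 2  [load 26/26]
  6 → side 3  [load 23/26]
  4 → side 5  [load 19/26]
6 tape sides opened.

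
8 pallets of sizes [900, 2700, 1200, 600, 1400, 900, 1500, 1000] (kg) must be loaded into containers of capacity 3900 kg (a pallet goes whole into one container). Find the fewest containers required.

3

Total = 2700 + 1500 + 1400 + 1200 + 1000 + 900 + 900 + 600 = 10200 kg.
Lower bound: ⌈10200/3900⌉ = 3 containers.
A packing using 3 containers:
  container 1: 2700 + 1200 = 3900
  container 2: 1500 + 1400 + 1000 = 3900
  container 3: 900 + 900 + 600 = 2400
This matches the lower bound, so 3 is optimal.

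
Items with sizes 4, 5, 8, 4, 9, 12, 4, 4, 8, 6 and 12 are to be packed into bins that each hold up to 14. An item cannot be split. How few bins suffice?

6

Total = 12 + 12 + 9 + 8 + 8 + 6 + 5 + 4 + 4 + 4 + 4 = 76.
Lower bound: ⌈76/14⌉ = 6 bins.
A packing using 6 bins:
  bin 1: 12 = 12
  bin 2: 12 = 12
  bin 3: 9 + 5 = 14
  bin 4: 8 + 6 = 14
  bin 5: 8 + 4 = 12
  bin 6: 4 + 4 + 4 = 12
This matches the lower bound, so 6 is optimal.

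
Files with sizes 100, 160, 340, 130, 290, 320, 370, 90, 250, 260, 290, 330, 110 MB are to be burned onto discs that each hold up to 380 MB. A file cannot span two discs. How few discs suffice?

Total = 370 + 340 + 330 + 320 + 290 + 290 + 260 + 250 + 160 + 130 + 110 + 100 + 90 = 3040 MB.
Lower bound: ⌈3040/380⌉ = 8 discs.
A packing using 9 discs:
  disc 1: 370 = 370
  disc 2: 340 = 340
  disc 3: 330 = 330
  disc 4: 320 = 320
  disc 5: 290 + 90 = 380
  disc 6: 290 = 290
  disc 7: 260 + 110 = 370
  disc 8: 250 + 130 = 380
  disc 9: 160 + 100 = 260
No arrangement into 8 discs stays within capacity, so 9 is optimal.

9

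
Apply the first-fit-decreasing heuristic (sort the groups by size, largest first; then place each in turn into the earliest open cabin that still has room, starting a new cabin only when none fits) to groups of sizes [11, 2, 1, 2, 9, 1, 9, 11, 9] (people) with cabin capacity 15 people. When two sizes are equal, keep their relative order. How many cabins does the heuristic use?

5

Sorted descending: 11, 11, 9, 9, 9, 2, 2, 1, 1.
  11 → cabin 1 (new)  [load 11/15]
  11 → cabin 2 (new)  [load 11/15]
  9 → cabin 3 (new)  [load 9/15]
  9 → cabin 4 (new)  [load 9/15]
  9 → cabin 5 (new)  [load 9/15]
  2 → cabin 1  [load 13/15]
  2 → cabin 1  [load 15/15]
  1 → cabin 2  [load 12/15]
  1 → cabin 2  [load 13/15]
5 cabins opened.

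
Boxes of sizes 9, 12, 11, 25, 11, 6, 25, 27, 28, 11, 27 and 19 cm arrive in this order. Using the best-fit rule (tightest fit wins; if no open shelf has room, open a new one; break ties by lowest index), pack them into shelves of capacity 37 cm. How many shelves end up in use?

  9 → shelf 1 (new)  [load 9/37]
  12 → shelf 1  [load 21/37]
  11 → shelf 1  [load 32/37]
  25 → shelf 2 (new)  [load 25/37]
  11 → shelf 2  [load 36/37]
  6 → shelf 3 (new)  [load 6/37]
  25 → shelf 3  [load 31/37]
  27 → shelf 4 (new)  [load 27/37]
  28 → shelf 5 (new)  [load 28/37]
  11 → shelf 6 (new)  [load 11/37]
  27 → shelf 7 (new)  [load 27/37]
  19 → shelf 6  [load 30/37]
7 shelves opened.

7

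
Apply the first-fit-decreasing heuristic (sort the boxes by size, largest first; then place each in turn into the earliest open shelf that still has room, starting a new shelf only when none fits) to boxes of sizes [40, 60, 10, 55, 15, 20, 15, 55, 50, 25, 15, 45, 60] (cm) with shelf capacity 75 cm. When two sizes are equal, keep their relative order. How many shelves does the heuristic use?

Sorted descending: 60, 60, 55, 55, 50, 45, 40, 25, 20, 15, 15, 15, 10.
  60 → shelf 1 (new)  [load 60/75]
  60 → shelf 2 (new)  [load 60/75]
  55 → shelf 3 (new)  [load 55/75]
  55 → shelf 4 (new)  [load 55/75]
  50 → shelf 5 (new)  [load 50/75]
  45 → shelf 6 (new)  [load 45/75]
  40 → shelf 7 (new)  [load 40/75]
  25 → shelf 5  [load 75/75]
  20 → shelf 3  [load 75/75]
  15 → shelf 1  [load 75/75]
  15 → shelf 2  [load 75/75]
  15 → shelf 4  [load 70/75]
  10 → shelf 6  [load 55/75]
7 shelves opened.

7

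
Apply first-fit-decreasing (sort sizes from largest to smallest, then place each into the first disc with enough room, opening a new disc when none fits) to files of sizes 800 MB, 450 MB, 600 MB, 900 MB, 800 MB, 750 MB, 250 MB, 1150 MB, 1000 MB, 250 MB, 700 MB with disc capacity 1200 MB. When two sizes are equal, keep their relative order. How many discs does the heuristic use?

Sorted descending: 1150, 1000, 900, 800, 800, 750, 700, 600, 450, 250, 250.
  1150 → disc 1 (new)  [load 1150/1200]
  1000 → disc 2 (new)  [load 1000/1200]
  900 → disc 3 (new)  [load 900/1200]
  800 → disc 4 (new)  [load 800/1200]
  800 → disc 5 (new)  [load 800/1200]
  750 → disc 6 (new)  [load 750/1200]
  700 → disc 7 (new)  [load 700/1200]
  600 → disc 8 (new)  [load 600/1200]
  450 → disc 6  [load 1200/1200]
  250 → disc 3  [load 1150/1200]
  250 → disc 4  [load 1050/1200]
8 discs opened.

8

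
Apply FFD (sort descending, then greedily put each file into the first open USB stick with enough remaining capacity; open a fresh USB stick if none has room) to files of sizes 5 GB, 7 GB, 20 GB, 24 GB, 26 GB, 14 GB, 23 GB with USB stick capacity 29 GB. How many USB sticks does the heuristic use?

5

Sorted descending: 26, 24, 23, 20, 14, 7, 5.
  26 → USB stick 1 (new)  [load 26/29]
  24 → USB stick 2 (new)  [load 24/29]
  23 → USB stick 3 (new)  [load 23/29]
  20 → USB stick 4 (new)  [load 20/29]
  14 → USB stick 5 (new)  [load 14/29]
  7 → USB stick 4  [load 27/29]
  5 → USB stick 2  [load 29/29]
5 USB sticks opened.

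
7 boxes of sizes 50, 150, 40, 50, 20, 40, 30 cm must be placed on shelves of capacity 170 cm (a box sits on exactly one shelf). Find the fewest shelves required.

3

Total = 150 + 50 + 50 + 40 + 40 + 30 + 20 = 380 cm.
Lower bound: ⌈380/170⌉ = 3 shelves.
A packing using 3 shelves:
  shelf 1: 150 + 20 = 170
  shelf 2: 50 + 50 + 40 + 30 = 170
  shelf 3: 40 = 40
This matches the lower bound, so 3 is optimal.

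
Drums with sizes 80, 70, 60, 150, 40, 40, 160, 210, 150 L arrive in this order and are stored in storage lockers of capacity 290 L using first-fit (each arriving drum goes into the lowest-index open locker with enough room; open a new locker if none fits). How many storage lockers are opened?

  80 → locker 1 (new)  [load 80/290]
  70 → locker 1  [load 150/290]
  60 → locker 1  [load 210/290]
  150 → locker 2 (new)  [load 150/290]
  40 → locker 1  [load 250/290]
  40 → locker 1  [load 290/290]
  160 → locker 3 (new)  [load 160/290]
  210 → locker 4 (new)  [load 210/290]
  150 → locker 5 (new)  [load 150/290]
5 storage lockers opened.

5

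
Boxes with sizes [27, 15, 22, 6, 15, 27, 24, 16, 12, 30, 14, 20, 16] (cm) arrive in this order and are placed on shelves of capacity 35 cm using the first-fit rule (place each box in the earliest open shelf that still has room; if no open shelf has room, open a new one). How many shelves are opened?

9

  27 → shelf 1 (new)  [load 27/35]
  15 → shelf 2 (new)  [load 15/35]
  22 → shelf 3 (new)  [load 22/35]
  6 → shelf 1  [load 33/35]
  15 → shelf 2  [load 30/35]
  27 → shelf 4 (new)  [load 27/35]
  24 → shelf 5 (new)  [load 24/35]
  16 → shelf 6 (new)  [load 16/35]
  12 → shelf 3  [load 34/35]
  30 → shelf 7 (new)  [load 30/35]
  14 → shelf 6  [load 30/35]
  20 → shelf 8 (new)  [load 20/35]
  16 → shelf 9 (new)  [load 16/35]
9 shelves opened.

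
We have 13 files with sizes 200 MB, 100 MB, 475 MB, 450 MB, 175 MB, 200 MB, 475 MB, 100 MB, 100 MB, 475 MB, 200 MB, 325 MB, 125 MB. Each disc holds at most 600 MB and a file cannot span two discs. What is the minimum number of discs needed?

Total = 475 + 475 + 475 + 450 + 325 + 200 + 200 + 200 + 175 + 125 + 100 + 100 + 100 = 3400 MB.
Lower bound: ⌈3400/600⌉ = 6 discs.
A packing using 6 discs:
  disc 1: 475 + 125 = 600
  disc 2: 475 + 100 = 575
  disc 3: 475 + 100 = 575
  disc 4: 450 + 100 = 550
  disc 5: 325 + 200 = 525
  disc 6: 200 + 200 + 175 = 575
This matches the lower bound, so 6 is optimal.

6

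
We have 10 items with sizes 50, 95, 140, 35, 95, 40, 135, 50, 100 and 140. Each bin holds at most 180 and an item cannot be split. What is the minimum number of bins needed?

6

Total = 140 + 140 + 135 + 100 + 95 + 95 + 50 + 50 + 40 + 35 = 880.
Lower bound: ⌈880/180⌉ = 5 bins.
Also, 6 items each exceed 90, and no two of those can share a bin, so at least 6 bins are needed.
A packing using 6 bins:
  bin 1: 140 + 40 = 180
  bin 2: 140 + 35 = 175
  bin 3: 135 = 135
  bin 4: 100 + 50 = 150
  bin 5: 95 + 50 = 145
  bin 6: 95 = 95
This matches the lower bound, so 6 is optimal.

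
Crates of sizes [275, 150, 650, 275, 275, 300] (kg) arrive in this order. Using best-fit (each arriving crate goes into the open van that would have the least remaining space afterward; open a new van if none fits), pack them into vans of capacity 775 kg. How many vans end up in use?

  275 → van 1 (new)  [load 275/775]
  150 → van 1  [load 425/775]
  650 → van 2 (new)  [load 650/775]
  275 → van 1  [load 700/775]
  275 → van 3 (new)  [load 275/775]
  300 → van 3  [load 575/775]
3 vans opened.

3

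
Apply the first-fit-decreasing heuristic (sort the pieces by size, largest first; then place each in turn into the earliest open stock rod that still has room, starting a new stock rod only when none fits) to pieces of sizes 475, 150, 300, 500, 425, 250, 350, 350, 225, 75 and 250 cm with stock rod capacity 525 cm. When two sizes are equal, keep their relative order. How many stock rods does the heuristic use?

Sorted descending: 500, 475, 425, 350, 350, 300, 250, 250, 225, 150, 75.
  500 → stock rod 1 (new)  [load 500/525]
  475 → stock rod 2 (new)  [load 475/525]
  425 → stock rod 3 (new)  [load 425/525]
  350 → stock rod 4 (new)  [load 350/525]
  350 → stock rod 5 (new)  [load 350/525]
  300 → stock rod 6 (new)  [load 300/525]
  250 → stock rod 7 (new)  [load 250/525]
  250 → stock rod 7  [load 500/525]
  225 → stock rod 6  [load 525/525]
  150 → stock rod 4  [load 500/525]
  75 → stock rod 3  [load 500/525]
7 stock rods opened.

7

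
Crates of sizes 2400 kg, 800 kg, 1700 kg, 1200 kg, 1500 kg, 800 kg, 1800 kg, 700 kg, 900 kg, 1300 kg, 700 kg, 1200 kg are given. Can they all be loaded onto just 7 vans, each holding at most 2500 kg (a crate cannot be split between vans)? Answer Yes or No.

Yes

A valid assignment using 7 vans:
  van 1: 2400 = 2400
  van 2: 1800 + 700 = 2500
  van 3: 1700 + 800 = 2500
  van 4: 1500 + 900 = 2400
  van 5: 1300 + 1200 = 2500
  van 6: 1200 + 800 = 2000
  van 7: 700 = 700
Every load is within 2500 kg, so 7 vans suffice.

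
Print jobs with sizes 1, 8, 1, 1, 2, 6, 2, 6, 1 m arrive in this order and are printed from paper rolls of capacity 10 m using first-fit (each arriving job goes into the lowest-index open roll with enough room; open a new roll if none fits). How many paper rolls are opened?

3

  1 → roll 1 (new)  [load 1/10]
  8 → roll 1  [load 9/10]
  1 → roll 1  [load 10/10]
  1 → roll 2 (new)  [load 1/10]
  2 → roll 2  [load 3/10]
  6 → roll 2  [load 9/10]
  2 → roll 3 (new)  [load 2/10]
  6 → roll 3  [load 8/10]
  1 → roll 2  [load 10/10]
3 paper rolls opened.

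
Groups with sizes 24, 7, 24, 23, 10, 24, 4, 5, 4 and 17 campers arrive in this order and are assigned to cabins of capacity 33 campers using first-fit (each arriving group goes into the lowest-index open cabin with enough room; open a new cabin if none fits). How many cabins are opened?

5

  24 → cabin 1 (new)  [load 24/33]
  7 → cabin 1  [load 31/33]
  24 → cabin 2 (new)  [load 24/33]
  23 → cabin 3 (new)  [load 23/33]
  10 → cabin 3  [load 33/33]
  24 → cabin 4 (new)  [load 24/33]
  4 → cabin 2  [load 28/33]
  5 → cabin 2  [load 33/33]
  4 → cabin 4  [load 28/33]
  17 → cabin 5 (new)  [load 17/33]
5 cabins opened.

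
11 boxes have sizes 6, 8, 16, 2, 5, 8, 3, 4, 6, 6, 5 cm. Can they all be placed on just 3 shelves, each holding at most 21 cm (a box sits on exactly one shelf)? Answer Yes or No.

Total = 69 cm; ⌈69/21⌉ = 4.
At least 4 shelves are required, but only 3 are allowed.

No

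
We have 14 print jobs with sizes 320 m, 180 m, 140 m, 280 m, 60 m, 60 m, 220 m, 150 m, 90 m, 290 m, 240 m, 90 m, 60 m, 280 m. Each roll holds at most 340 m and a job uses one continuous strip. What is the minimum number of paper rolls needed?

Total = 320 + 290 + 280 + 280 + 240 + 220 + 180 + 150 + 140 + 90 + 90 + 60 + 60 + 60 = 2460 m.
Lower bound: ⌈2460/340⌉ = 8 paper rolls.
A packing using 8 paper rolls:
  roll 1: 320 = 320
  roll 2: 290 = 290
  roll 3: 280 + 60 = 340
  roll 4: 280 + 60 = 340
  roll 5: 240 + 90 = 330
  roll 6: 220 + 90 = 310
  roll 7: 180 + 150 = 330
  roll 8: 140 + 60 = 200
This matches the lower bound, so 8 is optimal.

8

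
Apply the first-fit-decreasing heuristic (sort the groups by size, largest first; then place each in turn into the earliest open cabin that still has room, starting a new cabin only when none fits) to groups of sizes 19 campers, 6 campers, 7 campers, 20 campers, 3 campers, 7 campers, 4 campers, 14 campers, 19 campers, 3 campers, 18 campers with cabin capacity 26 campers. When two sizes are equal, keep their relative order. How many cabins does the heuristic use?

5

Sorted descending: 20, 19, 19, 18, 14, 7, 7, 6, 4, 3, 3.
  20 → cabin 1 (new)  [load 20/26]
  19 → cabin 2 (new)  [load 19/26]
  19 → cabin 3 (new)  [load 19/26]
  18 → cabin 4 (new)  [load 18/26]
  14 → cabin 5 (new)  [load 14/26]
  7 → cabin 2  [load 26/26]
  7 → cabin 3  [load 26/26]
  6 → cabin 1  [load 26/26]
  4 → cabin 4  [load 22/26]
  3 → cabin 4  [load 25/26]
  3 → cabin 5  [load 17/26]
5 cabins opened.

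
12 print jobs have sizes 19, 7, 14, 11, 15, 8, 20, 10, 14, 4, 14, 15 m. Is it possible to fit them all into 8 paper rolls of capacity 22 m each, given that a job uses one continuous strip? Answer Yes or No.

Yes

A valid assignment using 8 paper rolls:
  roll 1: 20 = 20
  roll 2: 19 = 19
  roll 3: 15 + 7 = 22
  roll 4: 15 + 4 = 19
  roll 5: 14 + 8 = 22
  roll 6: 14 = 14
  roll 7: 14 = 14
  roll 8: 11 + 10 = 21
Every load is within 22 m, so 8 paper rolls suffice.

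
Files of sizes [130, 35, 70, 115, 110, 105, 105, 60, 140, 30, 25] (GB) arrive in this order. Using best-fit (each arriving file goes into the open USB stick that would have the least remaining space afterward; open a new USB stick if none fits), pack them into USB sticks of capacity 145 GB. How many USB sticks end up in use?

  130 → USB stick 1 (new)  [load 130/145]
  35 → USB stick 2 (new)  [load 35/145]
  70 → USB stick 2  [load 105/145]
  115 → USB stick 3 (new)  [load 115/145]
  110 → USB stick 4 (new)  [load 110/145]
  105 → USB stick 5 (new)  [load 105/145]
  105 → USB stick 6 (new)  [load 105/145]
  60 → USB stick 7 (new)  [load 60/145]
  140 → USB stick 8 (new)  [load 140/145]
  30 → USB stick 3  [load 145/145]
  25 → USB stick 4  [load 135/145]
8 USB sticks opened.

8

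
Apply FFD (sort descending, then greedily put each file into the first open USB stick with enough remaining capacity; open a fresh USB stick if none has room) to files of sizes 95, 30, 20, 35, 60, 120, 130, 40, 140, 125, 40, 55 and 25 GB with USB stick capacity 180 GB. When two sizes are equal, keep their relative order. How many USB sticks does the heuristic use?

Sorted descending: 140, 130, 125, 120, 95, 60, 55, 40, 40, 35, 30, 25, 20.
  140 → USB stick 1 (new)  [load 140/180]
  130 → USB stick 2 (new)  [load 130/180]
  125 → USB stick 3 (new)  [load 125/180]
  120 → USB stick 4 (new)  [load 120/180]
  95 → USB stick 5 (new)  [load 95/180]
  60 → USB stick 4  [load 180/180]
  55 → USB stick 3  [load 180/180]
  40 → USB stick 1  [load 180/180]
  40 → USB stick 2  [load 170/180]
  35 → USB stick 5  [load 130/180]
  30 → USB stick 5  [load 160/180]
  25 → USB stick 6 (new)  [load 25/180]
  20 → USB stick 5  [load 180/180]
6 USB sticks opened.

6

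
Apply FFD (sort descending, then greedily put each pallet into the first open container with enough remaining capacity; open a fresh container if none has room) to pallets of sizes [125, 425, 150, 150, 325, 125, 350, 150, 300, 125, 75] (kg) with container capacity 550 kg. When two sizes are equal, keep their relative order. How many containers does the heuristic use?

5

Sorted descending: 425, 350, 325, 300, 150, 150, 150, 125, 125, 125, 75.
  425 → container 1 (new)  [load 425/550]
  350 → container 2 (new)  [load 350/550]
  325 → container 3 (new)  [load 325/550]
  300 → container 4 (new)  [load 300/550]
  150 → container 2  [load 500/550]
  150 → container 3  [load 475/550]
  150 → container 4  [load 450/550]
  125 → container 1  [load 550/550]
  125 → container 5 (new)  [load 125/550]
  125 → container 5  [load 250/550]
  75 → container 3  [load 550/550]
5 containers opened.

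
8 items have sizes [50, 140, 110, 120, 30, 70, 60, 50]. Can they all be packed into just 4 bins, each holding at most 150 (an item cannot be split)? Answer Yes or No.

Total = 630; ⌈630/150⌉ = 5.
At least 5 bins are required, but only 4 are allowed.

No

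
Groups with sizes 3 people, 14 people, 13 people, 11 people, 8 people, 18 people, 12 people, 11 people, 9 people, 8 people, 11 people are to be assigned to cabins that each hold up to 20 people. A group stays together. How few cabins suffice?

Total = 18 + 14 + 13 + 12 + 11 + 11 + 11 + 9 + 8 + 8 + 3 = 118 people.
Lower bound: ⌈118/20⌉ = 6 cabins.
Also, 7 groups each exceed 10 people, and no two of those can share a cabin, so at least 7 cabins are needed.
A packing using 7 cabins:
  cabin 1: 18 = 18
  cabin 2: 14 + 3 = 17
  cabin 3: 13 = 13
  cabin 4: 12 + 8 = 20
  cabin 5: 11 + 9 = 20
  cabin 6: 11 + 8 = 19
  cabin 7: 11 = 11
This matches the lower bound, so 7 is optimal.

7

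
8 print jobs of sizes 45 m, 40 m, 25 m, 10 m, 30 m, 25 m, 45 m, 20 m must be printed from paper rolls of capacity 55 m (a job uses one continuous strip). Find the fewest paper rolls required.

Total = 45 + 45 + 40 + 30 + 25 + 25 + 20 + 10 = 240 m.
Lower bound: ⌈240/55⌉ = 5 paper rolls.
A packing using 5 paper rolls:
  roll 1: 45 + 10 = 55
  roll 2: 45 = 45
  roll 3: 40 = 40
  roll 4: 30 + 25 = 55
  roll 5: 25 + 20 = 45
This matches the lower bound, so 5 is optimal.

5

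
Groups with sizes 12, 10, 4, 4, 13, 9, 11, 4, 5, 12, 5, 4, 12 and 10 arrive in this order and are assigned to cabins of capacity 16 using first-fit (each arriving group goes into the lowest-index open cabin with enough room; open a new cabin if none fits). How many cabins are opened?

  12 → cabin 1 (new)  [load 12/16]
  10 → cabin 2 (new)  [load 10/16]
  4 → cabin 1  [load 16/16]
  4 → cabin 2  [load 14/16]
  13 → cabin 3 (new)  [load 13/16]
  9 → cabin 4 (new)  [load 9/16]
  11 → cabin 5 (new)  [load 11/16]
  4 → cabin 4  [load 13/16]
  5 → cabin 5  [load 16/16]
  12 → cabin 6 (new)  [load 12/16]
  5 → cabin 7 (new)  [load 5/16]
  4 → cabin 6  [load 16/16]
  12 → cabin 8 (new)  [load 12/16]
  10 → cabin 7  [load 15/16]
8 cabins opened.

8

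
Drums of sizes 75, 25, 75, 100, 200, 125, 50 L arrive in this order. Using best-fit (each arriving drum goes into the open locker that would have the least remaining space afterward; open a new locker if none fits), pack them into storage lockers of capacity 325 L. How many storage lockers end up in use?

  75 → locker 1 (new)  [load 75/325]
  25 → locker 1  [load 100/325]
  75 → locker 1  [load 175/325]
  100 → locker 1  [load 275/325]
  200 → locker 2 (new)  [load 200/325]
  125 → locker 2  [load 325/325]
  50 → locker 1  [load 325/325]
2 storage lockers opened.

2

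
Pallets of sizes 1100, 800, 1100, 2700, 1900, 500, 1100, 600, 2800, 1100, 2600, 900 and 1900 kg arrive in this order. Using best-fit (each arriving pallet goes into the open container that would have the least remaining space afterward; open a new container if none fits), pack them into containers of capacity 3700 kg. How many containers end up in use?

6

  1100 → container 1 (new)  [load 1100/3700]
  800 → container 1  [load 1900/3700]
  1100 → container 1  [load 3000/3700]
  2700 → container 2 (new)  [load 2700/3700]
  1900 → container 3 (new)  [load 1900/3700]
  500 → container 1  [load 3500/3700]
  1100 → container 3  [load 3000/3700]
  600 → container 3  [load 3600/3700]
  2800 → container 4 (new)  [load 2800/3700]
  1100 → container 5 (new)  [load 1100/3700]
  2600 → container 5  [load 3700/3700]
  900 → container 4  [load 3700/3700]
  1900 → container 6 (new)  [load 1900/3700]
6 containers opened.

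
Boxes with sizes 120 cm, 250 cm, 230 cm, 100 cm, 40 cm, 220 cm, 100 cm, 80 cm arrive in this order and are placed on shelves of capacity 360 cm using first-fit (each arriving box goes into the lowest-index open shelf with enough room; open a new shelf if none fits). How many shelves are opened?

  120 → shelf 1 (new)  [load 120/360]
  250 → shelf 2 (new)  [load 250/360]
  230 → shelf 1  [load 350/360]
  100 → shelf 2  [load 350/360]
  40 → shelf 3 (new)  [load 40/360]
  220 → shelf 3  [load 260/360]
  100 → shelf 3  [load 360/360]
  80 → shelf 4 (new)  [load 80/360]
4 shelves opened.

4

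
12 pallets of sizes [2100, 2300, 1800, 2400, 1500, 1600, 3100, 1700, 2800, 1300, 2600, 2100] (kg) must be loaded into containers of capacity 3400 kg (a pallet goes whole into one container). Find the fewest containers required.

Total = 3100 + 2800 + 2600 + 2400 + 2300 + 2100 + 2100 + 1800 + 1700 + 1600 + 1500 + 1300 = 25300 kg.
Lower bound: ⌈25300/3400⌉ = 8 containers.
A packing using 9 containers:
  container 1: 3100 = 3100
  container 2: 2800 = 2800
  container 3: 2600 = 2600
  container 4: 2400 = 2400
  container 5: 2300 = 2300
  container 6: 2100 + 1300 = 3400
  container 7: 2100 = 2100
  container 8: 1800 + 1600 = 3400
  container 9: 1700 + 1500 = 3200
No arrangement into 8 containers stays within capacity, so 9 is optimal.

9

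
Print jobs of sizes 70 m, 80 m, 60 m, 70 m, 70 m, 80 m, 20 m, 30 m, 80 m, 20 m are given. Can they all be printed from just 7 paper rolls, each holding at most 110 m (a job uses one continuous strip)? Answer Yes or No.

A valid assignment using 7 paper rolls:
  roll 1: 80 + 30 = 110
  roll 2: 80 + 20 = 100
  roll 3: 80 + 20 = 100
  roll 4: 70 = 70
  roll 5: 70 = 70
  roll 6: 70 = 70
  roll 7: 60 = 60
Every load is within 110 m, so 7 paper rolls suffice.

Yes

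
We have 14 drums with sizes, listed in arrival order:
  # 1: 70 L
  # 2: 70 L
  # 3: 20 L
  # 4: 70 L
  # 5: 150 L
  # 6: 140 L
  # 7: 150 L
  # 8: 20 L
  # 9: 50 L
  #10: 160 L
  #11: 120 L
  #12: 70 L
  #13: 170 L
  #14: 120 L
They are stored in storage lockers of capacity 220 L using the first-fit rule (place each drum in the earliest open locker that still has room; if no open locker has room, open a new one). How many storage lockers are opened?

  70 → locker 1 (new)  [load 70/220]
  70 → locker 1  [load 140/220]
  20 → locker 1  [load 160/220]
  70 → locker 2 (new)  [load 70/220]
  150 → locker 2  [load 220/220]
  140 → locker 3 (new)  [load 140/220]
  150 → locker 4 (new)  [load 150/220]
  20 → locker 1  [load 180/220]
  50 → locker 3  [load 190/220]
  160 → locker 5 (new)  [load 160/220]
  120 → locker 6 (new)  [load 120/220]
  70 → locker 4  [load 220/220]
  170 → locker 7 (new)  [load 170/220]
  120 → locker 8 (new)  [load 120/220]
8 storage lockers opened.

8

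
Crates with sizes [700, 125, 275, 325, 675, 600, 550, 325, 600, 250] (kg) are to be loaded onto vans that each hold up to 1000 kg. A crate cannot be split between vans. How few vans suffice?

5

Total = 700 + 675 + 600 + 600 + 550 + 325 + 325 + 275 + 250 + 125 = 4425 kg.
Lower bound: ⌈4425/1000⌉ = 5 vans.
A packing using 5 vans:
  van 1: 700 + 275 = 975
  van 2: 675 + 325 = 1000
  van 3: 600 + 325 = 925
  van 4: 600 + 250 + 125 = 975
  van 5: 550 = 550
This matches the lower bound, so 5 is optimal.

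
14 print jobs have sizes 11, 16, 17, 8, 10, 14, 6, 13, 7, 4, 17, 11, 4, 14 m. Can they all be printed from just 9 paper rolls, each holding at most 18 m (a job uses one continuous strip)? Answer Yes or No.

Yes

A valid assignment using 9 paper rolls:
  roll 1: 17 = 17
  roll 2: 17 = 17
  roll 3: 16 = 16
  roll 4: 14 + 4 = 18
  roll 5: 14 + 4 = 18
  roll 6: 13 = 13
  roll 7: 11 + 7 = 18
  roll 8: 11 + 6 = 17
  roll 9: 10 + 8 = 18
Every load is within 18 m, so 9 paper rolls suffice.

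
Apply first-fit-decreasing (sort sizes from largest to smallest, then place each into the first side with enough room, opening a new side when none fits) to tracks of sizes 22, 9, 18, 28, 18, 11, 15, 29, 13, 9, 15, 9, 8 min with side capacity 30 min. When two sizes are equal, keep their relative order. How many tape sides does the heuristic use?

8

Sorted descending: 29, 28, 22, 18, 18, 15, 15, 13, 11, 9, 9, 9, 8.
  29 → side 1 (new)  [load 29/30]
  28 → side 2 (new)  [load 28/30]
  22 → side 3 (new)  [load 22/30]
  18 → side 4 (new)  [load 18/30]
  18 → side 5 (new)  [load 18/30]
  15 → side 6 (new)  [load 15/30]
  15 → side 6  [load 30/30]
  13 → side 7 (new)  [load 13/30]
  11 → side 4  [load 29/30]
  9 → side 5  [load 27/30]
  9 → side 7  [load 22/30]
  9 → side 8 (new)  [load 9/30]
  8 → side 3  [load 30/30]
8 tape sides opened.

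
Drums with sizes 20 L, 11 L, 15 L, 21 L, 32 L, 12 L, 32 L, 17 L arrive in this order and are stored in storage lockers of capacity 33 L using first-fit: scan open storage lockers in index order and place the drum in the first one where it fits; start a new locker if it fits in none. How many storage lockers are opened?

6

  20 → locker 1 (new)  [load 20/33]
  11 → locker 1  [load 31/33]
  15 → locker 2 (new)  [load 15/33]
  21 → locker 3 (new)  [load 21/33]
  32 → locker 4 (new)  [load 32/33]
  12 → locker 2  [load 27/33]
  32 → locker 5 (new)  [load 32/33]
  17 → locker 6 (new)  [load 17/33]
6 storage lockers opened.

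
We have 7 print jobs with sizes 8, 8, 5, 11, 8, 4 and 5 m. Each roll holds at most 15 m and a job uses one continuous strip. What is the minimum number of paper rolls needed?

4

Total = 11 + 8 + 8 + 8 + 5 + 5 + 4 = 49 m.
Lower bound: ⌈49/15⌉ = 4 paper rolls.
A packing using 4 paper rolls:
  roll 1: 11 + 4 = 15
  roll 2: 8 + 5 = 13
  roll 3: 8 + 5 = 13
  roll 4: 8 = 8
This matches the lower bound, so 4 is optimal.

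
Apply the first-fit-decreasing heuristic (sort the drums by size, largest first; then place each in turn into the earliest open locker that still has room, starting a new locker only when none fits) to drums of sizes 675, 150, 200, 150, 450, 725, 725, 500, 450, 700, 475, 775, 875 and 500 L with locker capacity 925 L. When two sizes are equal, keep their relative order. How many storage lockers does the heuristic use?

Sorted descending: 875, 775, 725, 725, 700, 675, 500, 500, 475, 450, 450, 200, 150, 150.
  875 → locker 1 (new)  [load 875/925]
  775 → locker 2 (new)  [load 775/925]
  725 → locker 3 (new)  [load 725/925]
  725 → locker 4 (new)  [load 725/925]
  700 → locker 5 (new)  [load 700/925]
  675 → locker 6 (new)  [load 675/925]
  500 → locker 7 (new)  [load 500/925]
  500 → locker 8 (new)  [load 500/925]
  475 → locker 9 (new)  [load 475/925]
  450 → locker 9  [load 925/925]
  450 → locker 10 (new)  [load 450/925]
  200 → locker 3  [load 925/925]
  150 → locker 2  [load 925/925]
  150 → locker 4  [load 875/925]
10 storage lockers opened.

10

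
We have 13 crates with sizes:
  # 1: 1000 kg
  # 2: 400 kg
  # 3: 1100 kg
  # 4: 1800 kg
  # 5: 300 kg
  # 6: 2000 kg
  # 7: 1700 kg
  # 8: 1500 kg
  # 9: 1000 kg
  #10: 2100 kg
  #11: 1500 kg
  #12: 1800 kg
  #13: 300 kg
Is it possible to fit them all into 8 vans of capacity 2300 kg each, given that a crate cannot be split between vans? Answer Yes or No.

Total = 16500 kg; ⌈16500/2300⌉ = 8.
The bound of 8 does not rule out 8, but exhaustive search shows no assignment into 8 vans of capacity 2300 kg exists — the minimum is 9.

No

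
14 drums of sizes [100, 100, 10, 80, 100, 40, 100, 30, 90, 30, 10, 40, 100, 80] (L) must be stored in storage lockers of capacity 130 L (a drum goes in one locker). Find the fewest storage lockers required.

Total = 100 + 100 + 100 + 100 + 100 + 90 + 80 + 80 + 40 + 40 + 30 + 30 + 10 + 10 = 910 L.
Lower bound: ⌈910/130⌉ = 7 storage lockers.
Also, 8 drums each exceed 65 L, and no two of those can share a locker, so at least 8 storage lockers are needed.
A packing using 8 storage lockers:
  locker 1: 100 + 30 = 130
  locker 2: 100 + 30 = 130
  locker 3: 100 + 10 + 10 = 120
  locker 4: 100 = 100
  locker 5: 100 = 100
  locker 6: 90 + 40 = 130
  locker 7: 80 + 40 = 120
  locker 8: 80 = 80
This matches the lower bound, so 8 is optimal.

8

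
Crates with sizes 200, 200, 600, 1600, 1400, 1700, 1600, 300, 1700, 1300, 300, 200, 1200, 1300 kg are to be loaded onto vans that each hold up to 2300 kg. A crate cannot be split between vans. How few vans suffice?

Total = 1700 + 1700 + 1600 + 1600 + 1400 + 1300 + 1300 + 1200 + 600 + 300 + 300 + 200 + 200 + 200 = 13600 kg.
Lower bound: ⌈13600/2300⌉ = 6 vans.
Also, 8 crates each exceed 1150 kg, and no two of those can share a van, so at least 8 vans are needed.
A packing using 8 vans:
  van 1: 1700 + 600 = 2300
  van 2: 1700 + 300 + 300 = 2300
  van 3: 1600 + 200 + 200 + 200 = 2200
  van 4: 1600 = 1600
  van 5: 1400 = 1400
  van 6: 1300 = 1300
  van 7: 1300 = 1300
  van 8: 1200 = 1200
This matches the lower bound, so 8 is optimal.

8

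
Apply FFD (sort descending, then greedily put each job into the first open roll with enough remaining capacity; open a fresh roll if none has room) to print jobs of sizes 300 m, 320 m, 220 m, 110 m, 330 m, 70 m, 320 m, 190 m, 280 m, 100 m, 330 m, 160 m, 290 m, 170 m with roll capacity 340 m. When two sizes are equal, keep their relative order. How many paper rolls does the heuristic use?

11

Sorted descending: 330, 330, 320, 320, 300, 290, 280, 220, 190, 170, 160, 110, 100, 70.
  330 → roll 1 (new)  [load 330/340]
  330 → roll 2 (new)  [load 330/340]
  320 → roll 3 (new)  [load 320/340]
  320 → roll 4 (new)  [load 320/340]
  300 → roll 5 (new)  [load 300/340]
  290 → roll 6 (new)  [load 290/340]
  280 → roll 7 (new)  [load 280/340]
  220 → roll 8 (new)  [load 220/340]
  190 → roll 9 (new)  [load 190/340]
  170 → roll 10 (new)  [load 170/340]
  160 → roll 10  [load 330/340]
  110 → roll 8  [load 330/340]
  100 → roll 9  [load 290/340]
  70 → roll 11 (new)  [load 70/340]
11 paper rolls opened.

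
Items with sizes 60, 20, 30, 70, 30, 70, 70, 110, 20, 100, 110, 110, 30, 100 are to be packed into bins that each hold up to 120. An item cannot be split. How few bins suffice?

Total = 110 + 110 + 110 + 100 + 100 + 70 + 70 + 70 + 60 + 30 + 30 + 30 + 20 + 20 = 930.
Lower bound: ⌈930/120⌉ = 8 bins.
A packing using 9 bins:
  bin 1: 110 = 110
  bin 2: 110 = 110
  bin 3: 110 = 110
  bin 4: 100 + 20 = 120
  bin 5: 100 + 20 = 120
  bin 6: 70 + 30 = 100
  bin 7: 70 + 30 = 100
  bin 8: 70 + 30 = 100
  bin 9: 60 = 60
No arrangement into 8 bins stays within capacity, so 9 is optimal.

9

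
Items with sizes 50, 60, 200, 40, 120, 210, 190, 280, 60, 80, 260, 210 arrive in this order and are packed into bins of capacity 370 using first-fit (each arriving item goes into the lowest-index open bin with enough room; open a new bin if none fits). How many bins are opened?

6

  50 → bin 1 (new)  [load 50/370]
  60 → bin 1  [load 110/370]
  200 → bin 1  [load 310/370]
  40 → bin 1  [load 350/370]
  120 → bin 2 (new)  [load 120/370]
  210 → bin 2  [load 330/370]
  190 → bin 3 (new)  [load 190/370]
  280 → bin 4 (new)  [load 280/370]
  60 → bin 3  [load 250/370]
  80 → bin 3  [load 330/370]
  260 → bin 5 (new)  [load 260/370]
  210 → bin 6 (new)  [load 210/370]
6 bins opened.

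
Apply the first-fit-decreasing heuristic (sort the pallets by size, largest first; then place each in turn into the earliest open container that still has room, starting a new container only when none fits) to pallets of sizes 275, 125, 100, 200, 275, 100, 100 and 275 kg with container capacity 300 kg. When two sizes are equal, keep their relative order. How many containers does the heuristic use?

6

Sorted descending: 275, 275, 275, 200, 125, 100, 100, 100.
  275 → container 1 (new)  [load 275/300]
  275 → container 2 (new)  [load 275/300]
  275 → container 3 (new)  [load 275/300]
  200 → container 4 (new)  [load 200/300]
  125 → container 5 (new)  [load 125/300]
  100 → container 4  [load 300/300]
  100 → container 5  [load 225/300]
  100 → container 6 (new)  [load 100/300]
6 containers opened.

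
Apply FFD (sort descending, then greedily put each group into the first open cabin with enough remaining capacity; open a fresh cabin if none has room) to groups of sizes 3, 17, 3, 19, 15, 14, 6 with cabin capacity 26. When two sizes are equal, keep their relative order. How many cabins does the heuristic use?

Sorted descending: 19, 17, 15, 14, 6, 3, 3.
  19 → cabin 1 (new)  [load 19/26]
  17 → cabin 2 (new)  [load 17/26]
  15 → cabin 3 (new)  [load 15/26]
  14 → cabin 4 (new)  [load 14/26]
  6 → cabin 1  [load 25/26]
  3 → cabin 2  [load 20/26]
  3 → cabin 2  [load 23/26]
4 cabins opened.

4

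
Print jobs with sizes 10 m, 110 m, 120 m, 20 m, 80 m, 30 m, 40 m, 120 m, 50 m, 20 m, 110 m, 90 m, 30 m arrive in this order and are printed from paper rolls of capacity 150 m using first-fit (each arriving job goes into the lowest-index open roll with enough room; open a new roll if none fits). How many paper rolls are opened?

  10 → roll 1 (new)  [load 10/150]
  110 → roll 1  [load 120/150]
  120 → roll 2 (new)  [load 120/150]
  20 → roll 1  [load 140/150]
  80 → roll 3 (new)  [load 80/150]
  30 → roll 2  [load 150/150]
  40 → roll 3  [load 120/150]
  120 → roll 4 (new)  [load 120/150]
  50 → roll 5 (new)  [load 50/150]
  20 → roll 3  [load 140/150]
  110 → roll 6 (new)  [load 110/150]
  90 → roll 5  [load 140/150]
  30 → roll 4  [load 150/150]
6 paper rolls opened.

6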